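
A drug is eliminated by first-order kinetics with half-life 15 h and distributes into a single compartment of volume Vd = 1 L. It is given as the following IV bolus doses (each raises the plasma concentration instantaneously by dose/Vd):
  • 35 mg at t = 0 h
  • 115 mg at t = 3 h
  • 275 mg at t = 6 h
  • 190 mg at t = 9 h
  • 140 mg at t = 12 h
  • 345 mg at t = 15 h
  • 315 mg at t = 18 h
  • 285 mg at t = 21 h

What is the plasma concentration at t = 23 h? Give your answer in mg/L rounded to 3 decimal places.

1115.033 mg/L

k = ln 2 / 15 = 0.04621 per h
Dose 1 (35 mg at t=0 h): 35·exp(−0.04621·23) = 12.092 mg/L
Dose 2 (115 mg at t=3 h): 115·exp(−0.04621·20) = 45.638 mg/L
Dose 3 (275 mg at t=6 h): 275·exp(−0.04621·17) = 125.362 mg/L
Dose 4 (190 mg at t=9 h): 190·exp(−0.04621·14) = 99.493 mg/L
Dose 5 (140 mg at t=12 h): 140·exp(−0.04621·11) = 84.212 mg/L
Dose 6 (345 mg at t=15 h): 345·exp(−0.04621·8) = 238.380 mg/L
Dose 7 (315 mg at t=18 h): 315·exp(−0.04621·5) = 250.016 mg/L
Dose 8 (285 mg at t=21 h): 285·exp(−0.04621·2) = 259.841 mg/L
C(23) = 12.092 + 45.638 + 125.362 + 99.493 + 84.212 + 238.380 + 250.016 + 259.841 = 1115.033 mg/L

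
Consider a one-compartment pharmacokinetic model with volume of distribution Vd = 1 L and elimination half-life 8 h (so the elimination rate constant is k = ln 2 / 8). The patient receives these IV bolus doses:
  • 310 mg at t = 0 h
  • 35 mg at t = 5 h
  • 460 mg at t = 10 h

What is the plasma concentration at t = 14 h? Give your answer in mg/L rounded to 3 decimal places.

433.480 mg/L

k = ln 2 / 8 = 0.08664 per h
Dose 1 (310 mg at t=0 h): 310·exp(−0.08664·14) = 92.164 mg/L
Dose 2 (35 mg at t=5 h): 35·exp(−0.08664·9) = 16.048 mg/L
Dose 3 (460 mg at t=10 h): 460·exp(−0.08664·4) = 325.269 mg/L
C(14) = 92.164 + 16.048 + 325.269 = 433.480 mg/L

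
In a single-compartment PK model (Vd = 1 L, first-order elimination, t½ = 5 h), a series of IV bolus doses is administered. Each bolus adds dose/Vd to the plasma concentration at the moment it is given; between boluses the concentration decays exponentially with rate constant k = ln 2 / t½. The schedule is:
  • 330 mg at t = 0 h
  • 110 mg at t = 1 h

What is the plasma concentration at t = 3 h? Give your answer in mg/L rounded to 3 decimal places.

301.083 mg/L

k = ln 2 / 5 = 0.13863 per h
Dose 1 (330 mg at t=0 h): 330·exp(−0.13863·3) = 217.719 mg/L
Dose 2 (110 mg at t=1 h): 110·exp(−0.13863·2) = 83.364 mg/L
C(3) = 217.719 + 83.364 = 301.083 mg/L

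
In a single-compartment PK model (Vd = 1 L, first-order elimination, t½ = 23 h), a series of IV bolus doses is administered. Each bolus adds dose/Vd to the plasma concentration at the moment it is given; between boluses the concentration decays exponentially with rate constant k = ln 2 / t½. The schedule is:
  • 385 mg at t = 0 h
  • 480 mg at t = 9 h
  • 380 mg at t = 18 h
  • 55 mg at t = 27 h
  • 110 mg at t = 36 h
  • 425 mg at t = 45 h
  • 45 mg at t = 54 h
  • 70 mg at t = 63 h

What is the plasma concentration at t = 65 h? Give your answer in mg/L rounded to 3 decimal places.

k = ln 2 / 23 = 0.03014 per h
Dose 1 (385 mg at t=0 h): 385·exp(−0.03014·65) = 54.290 mg/L
Dose 2 (480 mg at t=9 h): 480·exp(−0.03014·56) = 88.777 mg/L
Dose 3 (380 mg at t=18 h): 380·exp(−0.03014·47) = 92.180 mg/L
Dose 4 (55 mg at t=27 h): 55·exp(−0.03014·38) = 17.499 mg/L
Dose 5 (110 mg at t=36 h): 110·exp(−0.03014·29) = 45.902 mg/L
Dose 6 (425 mg at t=45 h): 425·exp(−0.03014·20) = 232.608 mg/L
Dose 7 (45 mg at t=54 h): 45·exp(−0.03014·11) = 32.303 mg/L
Dose 8 (70 mg at t=63 h): 70·exp(−0.03014·2) = 65.905 mg/L
C(65) = 54.290 + 88.777 + 92.180 + 17.499 + 45.902 + 232.608 + 32.303 + 65.905 = 629.464 mg/L

629.464 mg/L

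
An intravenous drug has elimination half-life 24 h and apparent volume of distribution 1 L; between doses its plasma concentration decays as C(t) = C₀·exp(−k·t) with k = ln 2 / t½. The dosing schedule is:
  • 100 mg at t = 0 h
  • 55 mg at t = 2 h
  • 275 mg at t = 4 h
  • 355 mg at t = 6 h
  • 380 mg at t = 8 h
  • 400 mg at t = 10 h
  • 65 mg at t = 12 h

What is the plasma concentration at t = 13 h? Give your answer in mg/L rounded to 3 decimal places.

k = ln 2 / 24 = 0.02888 per h
Dose 1 (100 mg at t=0 h): 100·exp(−0.02888·13) = 68.698 mg/L
Dose 2 (55 mg at t=2 h): 55·exp(−0.02888·11) = 40.030 mg/L
Dose 3 (275 mg at t=4 h): 275·exp(−0.02888·9) = 212.054 mg/L
Dose 4 (355 mg at t=6 h): 355·exp(−0.02888·7) = 290.020 mg/L
Dose 5 (380 mg at t=8 h): 380·exp(−0.02888·5) = 328.904 mg/L
Dose 6 (400 mg at t=10 h): 400·exp(−0.02888·3) = 366.802 mg/L
Dose 7 (65 mg at t=12 h): 65·exp(−0.02888·1) = 63.150 mg/L
C(13) = 68.698 + 40.030 + 212.054 + 290.020 + 328.904 + 366.802 + 63.150 = 1369.657 mg/L

1369.657 mg/L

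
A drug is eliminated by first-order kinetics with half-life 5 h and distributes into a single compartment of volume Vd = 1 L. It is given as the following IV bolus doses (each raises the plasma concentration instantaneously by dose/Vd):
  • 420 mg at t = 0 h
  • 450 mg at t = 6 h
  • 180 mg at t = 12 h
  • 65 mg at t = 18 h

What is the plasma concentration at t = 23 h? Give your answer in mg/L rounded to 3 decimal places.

131.623 mg/L

k = ln 2 / 5 = 0.13863 per h
Dose 1 (420 mg at t=0 h): 420·exp(−0.13863·23) = 17.319 mg/L
Dose 2 (450 mg at t=6 h): 450·exp(−0.13863·17) = 42.630 mg/L
Dose 3 (180 mg at t=12 h): 180·exp(−0.13863·11) = 39.175 mg/L
Dose 4 (65 mg at t=18 h): 65·exp(−0.13863·5) = 32.500 mg/L
C(23) = 17.319 + 42.630 + 39.175 + 32.500 = 131.623 mg/L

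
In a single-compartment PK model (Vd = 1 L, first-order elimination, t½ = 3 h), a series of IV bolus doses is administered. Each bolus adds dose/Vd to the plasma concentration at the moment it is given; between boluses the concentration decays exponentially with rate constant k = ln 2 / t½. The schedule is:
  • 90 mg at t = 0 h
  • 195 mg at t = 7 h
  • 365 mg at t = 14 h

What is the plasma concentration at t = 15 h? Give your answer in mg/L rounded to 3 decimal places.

k = ln 2 / 3 = 0.23105 per h
Dose 1 (90 mg at t=0 h): 90·exp(−0.23105·15) = 2.813 mg/L
Dose 2 (195 mg at t=7 h): 195·exp(−0.23105·8) = 30.711 mg/L
Dose 3 (365 mg at t=14 h): 365·exp(−0.23105·1) = 289.701 mg/L
C(15) = 2.813 + 30.711 + 289.701 = 323.224 mg/L

323.224 mg/L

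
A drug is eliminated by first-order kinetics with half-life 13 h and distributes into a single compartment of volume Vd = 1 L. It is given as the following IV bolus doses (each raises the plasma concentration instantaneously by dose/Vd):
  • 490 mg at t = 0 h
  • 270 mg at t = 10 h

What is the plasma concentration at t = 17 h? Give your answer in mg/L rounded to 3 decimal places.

383.840 mg/L

k = ln 2 / 13 = 0.05332 per h
Dose 1 (490 mg at t=0 h): 490·exp(−0.05332·17) = 197.944 mg/L
Dose 2 (270 mg at t=10 h): 270·exp(−0.05332·7) = 185.896 mg/L
C(17) = 197.944 + 185.896 = 383.840 mg/L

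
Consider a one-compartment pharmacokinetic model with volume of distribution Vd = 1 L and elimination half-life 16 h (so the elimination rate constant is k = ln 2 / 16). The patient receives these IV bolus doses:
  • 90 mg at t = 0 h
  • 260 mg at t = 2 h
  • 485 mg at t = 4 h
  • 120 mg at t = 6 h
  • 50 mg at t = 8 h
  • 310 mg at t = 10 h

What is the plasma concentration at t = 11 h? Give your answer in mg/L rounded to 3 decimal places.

1027.460 mg/L

k = ln 2 / 16 = 0.04332 per h
Dose 1 (90 mg at t=0 h): 90·exp(−0.04332·11) = 55.884 mg/L
Dose 2 (260 mg at t=2 h): 260·exp(−0.04332·9) = 176.053 mg/L
Dose 3 (485 mg at t=4 h): 485·exp(−0.04332·7) = 358.130 mg/L
Dose 4 (120 mg at t=6 h): 120·exp(−0.04332·5) = 96.629 mg/L
Dose 5 (50 mg at t=8 h): 50·exp(−0.04332·3) = 43.906 mg/L
Dose 6 (310 mg at t=10 h): 310·exp(−0.04332·1) = 296.857 mg/L
C(11) = 55.884 + 176.053 + 358.130 + 96.629 + 43.906 + 296.857 = 1027.460 mg/L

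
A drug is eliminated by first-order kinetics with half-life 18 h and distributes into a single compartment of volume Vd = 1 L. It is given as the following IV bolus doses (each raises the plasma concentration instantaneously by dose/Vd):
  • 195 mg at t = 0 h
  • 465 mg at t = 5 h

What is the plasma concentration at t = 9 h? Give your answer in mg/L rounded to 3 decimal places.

536.504 mg/L

k = ln 2 / 18 = 0.03851 per h
Dose 1 (195 mg at t=0 h): 195·exp(−0.03851·9) = 137.886 mg/L
Dose 2 (465 mg at t=5 h): 465·exp(−0.03851·4) = 398.618 mg/L
C(9) = 137.886 + 398.618 = 536.504 mg/L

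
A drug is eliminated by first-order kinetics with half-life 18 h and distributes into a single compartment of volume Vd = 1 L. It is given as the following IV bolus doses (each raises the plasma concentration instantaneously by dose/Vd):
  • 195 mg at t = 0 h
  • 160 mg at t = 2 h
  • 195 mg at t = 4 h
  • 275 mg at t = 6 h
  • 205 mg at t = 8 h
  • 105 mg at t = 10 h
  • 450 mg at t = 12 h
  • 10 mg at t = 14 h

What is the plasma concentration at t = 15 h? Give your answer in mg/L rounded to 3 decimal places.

k = ln 2 / 18 = 0.03851 per h
Dose 1 (195 mg at t=0 h): 195·exp(−0.03851·15) = 109.440 mg/L
Dose 2 (160 mg at t=2 h): 160·exp(−0.03851·13) = 96.986 mg/L
Dose 3 (195 mg at t=4 h): 195·exp(−0.03851·11) = 127.665 mg/L
Dose 4 (275 mg at t=6 h): 275·exp(−0.03851·9) = 194.454 mg/L
Dose 5 (205 mg at t=8 h): 205·exp(−0.03851·7) = 156.562 mg/L
Dose 6 (105 mg at t=10 h): 105·exp(−0.03851·5) = 86.610 mg/L
Dose 7 (450 mg at t=12 h): 450·exp(−0.03851·3) = 400.904 mg/L
Dose 8 (10 mg at t=14 h): 10·exp(−0.03851·1) = 9.622 mg/L
C(15) = 109.440 + 96.986 + 127.665 + 194.454 + 156.562 + 86.610 + 400.904 + 9.622 = 1182.245 mg/L

1182.245 mg/L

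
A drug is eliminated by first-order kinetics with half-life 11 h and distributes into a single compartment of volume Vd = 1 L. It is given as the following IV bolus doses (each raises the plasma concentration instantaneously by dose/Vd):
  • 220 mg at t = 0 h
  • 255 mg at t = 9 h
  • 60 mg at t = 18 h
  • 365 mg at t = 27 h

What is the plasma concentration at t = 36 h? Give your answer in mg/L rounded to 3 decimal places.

k = ln 2 / 11 = 0.06301 per h
Dose 1 (220 mg at t=0 h): 220·exp(−0.06301·36) = 22.763 mg/L
Dose 2 (255 mg at t=9 h): 255·exp(−0.06301·27) = 46.521 mg/L
Dose 3 (60 mg at t=18 h): 60·exp(−0.06301·18) = 19.300 mg/L
Dose 4 (365 mg at t=27 h): 365·exp(−0.06301·9) = 207.012 mg/L
C(36) = 22.763 + 46.521 + 19.300 + 207.012 = 295.596 mg/L

295.596 mg/L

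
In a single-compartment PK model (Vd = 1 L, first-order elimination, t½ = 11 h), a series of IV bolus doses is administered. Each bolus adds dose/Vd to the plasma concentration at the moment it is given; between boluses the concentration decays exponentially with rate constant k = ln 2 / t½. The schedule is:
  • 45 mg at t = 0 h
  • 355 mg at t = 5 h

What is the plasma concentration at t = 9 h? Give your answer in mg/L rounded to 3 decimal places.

k = ln 2 / 11 = 0.06301 per h
Dose 1 (45 mg at t=0 h): 45·exp(−0.06301·9) = 25.522 mg/L
Dose 2 (355 mg at t=5 h): 355·exp(−0.06301·4) = 275.907 mg/L
C(9) = 25.522 + 275.907 = 301.429 mg/L

301.429 mg/L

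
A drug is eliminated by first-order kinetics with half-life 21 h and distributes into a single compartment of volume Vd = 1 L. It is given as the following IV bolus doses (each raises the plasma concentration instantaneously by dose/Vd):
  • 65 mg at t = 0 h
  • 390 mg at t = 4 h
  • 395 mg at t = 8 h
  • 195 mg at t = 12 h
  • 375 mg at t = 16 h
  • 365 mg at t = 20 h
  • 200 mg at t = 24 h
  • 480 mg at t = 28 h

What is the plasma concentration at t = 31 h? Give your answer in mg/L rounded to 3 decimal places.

k = ln 2 / 21 = 0.03301 per h
Dose 1 (65 mg at t=0 h): 65·exp(−0.03301·31) = 23.363 mg/L
Dose 2 (390 mg at t=4 h): 390·exp(−0.03301·27) = 159.965 mg/L
Dose 3 (395 mg at t=8 h): 395·exp(−0.03301·23) = 184.883 mg/L
Dose 4 (195 mg at t=12 h): 195·exp(−0.03301·19) = 104.154 mg/L
Dose 5 (375 mg at t=16 h): 375·exp(−0.03301·15) = 228.565 mg/L
Dose 6 (365 mg at t=20 h): 365·exp(−0.03301·11) = 253.869 mg/L
Dose 7 (200 mg at t=24 h): 200·exp(−0.03301·7) = 158.740 mg/L
Dose 8 (480 mg at t=28 h): 480·exp(−0.03301·3) = 434.747 mg/L
C(31) = 23.363 + 159.965 + 184.883 + 104.154 + 228.565 + 253.869 + 158.740 + 434.747 = 1548.288 mg/L

1548.288 mg/L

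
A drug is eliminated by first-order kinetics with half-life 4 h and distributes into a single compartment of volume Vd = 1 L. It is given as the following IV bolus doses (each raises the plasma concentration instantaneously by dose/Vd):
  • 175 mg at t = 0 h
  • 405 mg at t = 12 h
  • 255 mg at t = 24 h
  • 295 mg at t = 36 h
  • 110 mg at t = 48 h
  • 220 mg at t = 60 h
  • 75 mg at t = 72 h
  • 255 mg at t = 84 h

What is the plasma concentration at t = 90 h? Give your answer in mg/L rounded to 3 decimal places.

k = ln 2 / 4 = 0.17329 per h
Dose 1 (175 mg at t=0 h): 175·exp(−0.17329·90) = 0.000 mg/L
Dose 2 (405 mg at t=12 h): 405·exp(−0.17329·78) = 0.001 mg/L
Dose 3 (255 mg at t=24 h): 255·exp(−0.17329·66) = 0.003 mg/L
Dose 4 (295 mg at t=36 h): 295·exp(−0.17329·54) = 0.025 mg/L
Dose 5 (110 mg at t=48 h): 110·exp(−0.17329·42) = 0.076 mg/L
Dose 6 (220 mg at t=60 h): 220·exp(−0.17329·30) = 1.215 mg/L
Dose 7 (75 mg at t=72 h): 75·exp(−0.17329·18) = 3.315 mg/L
Dose 8 (255 mg at t=84 h): 255·exp(−0.17329·6) = 90.156 mg/L
C(90) = 0.000 + 0.001 + 0.003 + 0.025 + 0.076 + 1.215 + 3.315 + 90.156 = 94.791 mg/L

94.791 mg/L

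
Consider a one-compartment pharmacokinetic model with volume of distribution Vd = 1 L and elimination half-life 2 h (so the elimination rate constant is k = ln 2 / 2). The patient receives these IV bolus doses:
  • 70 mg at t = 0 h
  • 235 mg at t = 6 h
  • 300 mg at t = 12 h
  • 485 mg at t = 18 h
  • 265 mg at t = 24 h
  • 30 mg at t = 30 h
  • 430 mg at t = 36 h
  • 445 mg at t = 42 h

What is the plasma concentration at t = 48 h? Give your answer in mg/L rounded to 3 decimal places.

62.483 mg/L

k = ln 2 / 2 = 0.34657 per h
Dose 1 (70 mg at t=0 h): 70·exp(−0.34657·48) = 0.000 mg/L
Dose 2 (235 mg at t=6 h): 235·exp(−0.34657·42) = 0.000 mg/L
Dose 3 (300 mg at t=12 h): 300·exp(−0.34657·36) = 0.001 mg/L
Dose 4 (485 mg at t=18 h): 485·exp(−0.34657·30) = 0.015 mg/L
Dose 5 (265 mg at t=24 h): 265·exp(−0.34657·24) = 0.065 mg/L
Dose 6 (30 mg at t=30 h): 30·exp(−0.34657·18) = 0.059 mg/L
Dose 7 (430 mg at t=36 h): 430·exp(−0.34657·12) = 6.719 mg/L
Dose 8 (445 mg at t=42 h): 445·exp(−0.34657·6) = 55.625 mg/L
C(48) = 0.000 + 0.000 + 0.001 + 0.015 + 0.065 + 0.059 + 6.719 + 55.625 = 62.483 mg/L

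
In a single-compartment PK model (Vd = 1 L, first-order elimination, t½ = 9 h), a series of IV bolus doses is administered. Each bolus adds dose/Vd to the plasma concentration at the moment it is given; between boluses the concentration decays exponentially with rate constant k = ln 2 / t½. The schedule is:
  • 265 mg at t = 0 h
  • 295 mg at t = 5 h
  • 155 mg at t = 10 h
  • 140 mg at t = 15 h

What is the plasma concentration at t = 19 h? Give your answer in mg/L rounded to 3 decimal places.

342.079 mg/L

k = ln 2 / 9 = 0.07702 per h
Dose 1 (265 mg at t=0 h): 265·exp(−0.07702·19) = 61.339 mg/L
Dose 2 (295 mg at t=5 h): 295·exp(−0.07702·14) = 100.358 mg/L
Dose 3 (155 mg at t=10 h): 155·exp(−0.07702·9) = 77.500 mg/L
Dose 4 (140 mg at t=15 h): 140·exp(−0.07702·4) = 102.881 mg/L
C(19) = 61.339 + 100.358 + 77.500 + 102.881 = 342.079 mg/L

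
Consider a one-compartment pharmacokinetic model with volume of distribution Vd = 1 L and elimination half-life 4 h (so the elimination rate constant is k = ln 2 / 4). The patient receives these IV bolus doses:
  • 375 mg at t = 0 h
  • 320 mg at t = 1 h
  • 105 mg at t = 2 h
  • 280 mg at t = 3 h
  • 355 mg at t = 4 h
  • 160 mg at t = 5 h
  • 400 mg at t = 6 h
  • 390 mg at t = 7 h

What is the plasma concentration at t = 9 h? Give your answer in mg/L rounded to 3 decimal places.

k = ln 2 / 4 = 0.17329 per h
Dose 1 (375 mg at t=0 h): 375·exp(−0.17329·9) = 78.834 mg/L
Dose 2 (320 mg at t=1 h): 320·exp(−0.17329·8) = 80.000 mg/L
Dose 3 (105 mg at t=2 h): 105·exp(−0.17329·7) = 31.217 mg/L
Dose 4 (280 mg at t=3 h): 280·exp(−0.17329·6) = 98.995 mg/L
Dose 5 (355 mg at t=4 h): 355·exp(−0.17329·5) = 149.259 mg/L
Dose 6 (160 mg at t=5 h): 160·exp(−0.17329·4) = 80.000 mg/L
Dose 7 (400 mg at t=6 h): 400·exp(−0.17329·3) = 237.841 mg/L
Dose 8 (390 mg at t=7 h): 390·exp(−0.17329·2) = 275.772 mg/L
C(9) = 78.834 + 80.000 + 31.217 + 98.995 + 149.259 + 80.000 + 237.841 + 275.772 = 1031.918 mg/L

1031.918 mg/L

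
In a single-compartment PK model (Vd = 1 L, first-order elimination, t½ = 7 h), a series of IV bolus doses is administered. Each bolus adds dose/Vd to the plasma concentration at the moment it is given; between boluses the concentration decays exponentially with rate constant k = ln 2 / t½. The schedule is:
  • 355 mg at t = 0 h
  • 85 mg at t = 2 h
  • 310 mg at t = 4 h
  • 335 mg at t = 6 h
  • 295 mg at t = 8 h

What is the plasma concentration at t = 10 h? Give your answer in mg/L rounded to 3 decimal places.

808.946 mg/L

k = ln 2 / 7 = 0.09902 per h
Dose 1 (355 mg at t=0 h): 355·exp(−0.09902·10) = 131.882 mg/L
Dose 2 (85 mg at t=2 h): 85·exp(−0.09902·8) = 38.493 mg/L
Dose 3 (310 mg at t=4 h): 310·exp(−0.09902·6) = 171.134 mg/L
Dose 4 (335 mg at t=6 h): 335·exp(−0.09902·4) = 225.438 mg/L
Dose 5 (295 mg at t=8 h): 295·exp(−0.09902·2) = 241.999 mg/L
C(10) = 131.882 + 38.493 + 171.134 + 225.438 + 241.999 = 808.946 mg/L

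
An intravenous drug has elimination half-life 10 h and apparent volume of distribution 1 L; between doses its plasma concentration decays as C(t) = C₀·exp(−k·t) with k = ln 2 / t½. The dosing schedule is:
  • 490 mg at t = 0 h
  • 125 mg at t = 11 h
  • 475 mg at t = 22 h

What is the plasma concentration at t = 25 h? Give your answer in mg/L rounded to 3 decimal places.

k = ln 2 / 10 = 0.06931 per h
Dose 1 (490 mg at t=0 h): 490·exp(−0.06931·25) = 86.621 mg/L
Dose 2 (125 mg at t=11 h): 125·exp(−0.06931·14) = 47.366 mg/L
Dose 3 (475 mg at t=22 h): 475·exp(−0.06931·3) = 385.820 mg/L
C(25) = 86.621 + 47.366 + 385.820 = 519.807 mg/L

519.807 mg/L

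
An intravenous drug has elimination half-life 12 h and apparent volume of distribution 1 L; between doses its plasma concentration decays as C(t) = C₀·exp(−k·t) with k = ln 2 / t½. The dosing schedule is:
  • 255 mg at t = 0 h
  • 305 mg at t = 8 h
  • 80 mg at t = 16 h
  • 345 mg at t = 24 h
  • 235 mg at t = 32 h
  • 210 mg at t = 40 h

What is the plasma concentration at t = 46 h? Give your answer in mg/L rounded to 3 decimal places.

415.982 mg/L

k = ln 2 / 12 = 0.05776 per h
Dose 1 (255 mg at t=0 h): 255·exp(−0.05776·46) = 17.889 mg/L
Dose 2 (305 mg at t=8 h): 305·exp(−0.05776·38) = 33.966 mg/L
Dose 3 (80 mg at t=16 h): 80·exp(−0.05776·30) = 14.142 mg/L
Dose 4 (345 mg at t=24 h): 345·exp(−0.05776·22) = 96.812 mg/L
Dose 5 (235 mg at t=32 h): 235·exp(−0.05776·14) = 104.681 mg/L
Dose 6 (210 mg at t=40 h): 210·exp(−0.05776·6) = 148.492 mg/L
C(46) = 17.889 + 33.966 + 14.142 + 96.812 + 104.681 + 148.492 = 415.982 mg/L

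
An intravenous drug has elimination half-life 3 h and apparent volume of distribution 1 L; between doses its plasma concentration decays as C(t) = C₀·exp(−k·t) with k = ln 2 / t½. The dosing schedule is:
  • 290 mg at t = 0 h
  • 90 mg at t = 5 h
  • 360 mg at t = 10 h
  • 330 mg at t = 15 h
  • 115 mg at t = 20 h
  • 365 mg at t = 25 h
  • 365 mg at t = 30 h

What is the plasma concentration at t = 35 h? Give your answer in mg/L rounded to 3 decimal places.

k = ln 2 / 3 = 0.23105 per h
Dose 1 (290 mg at t=0 h): 290·exp(−0.23105·35) = 0.089 mg/L
Dose 2 (90 mg at t=5 h): 90·exp(−0.23105·30) = 0.088 mg/L
Dose 3 (360 mg at t=10 h): 360·exp(−0.23105·25) = 1.116 mg/L
Dose 4 (330 mg at t=15 h): 330·exp(−0.23105·20) = 3.248 mg/L
Dose 5 (115 mg at t=20 h): 115·exp(−0.23105·15) = 3.594 mg/L
Dose 6 (365 mg at t=25 h): 365·exp(−0.23105·10) = 36.213 mg/L
Dose 7 (365 mg at t=30 h): 365·exp(−0.23105·5) = 114.968 mg/L
C(35) = 0.089 + 0.088 + 1.116 + 3.248 + 3.594 + 36.213 + 114.968 = 159.316 mg/L

159.316 mg/L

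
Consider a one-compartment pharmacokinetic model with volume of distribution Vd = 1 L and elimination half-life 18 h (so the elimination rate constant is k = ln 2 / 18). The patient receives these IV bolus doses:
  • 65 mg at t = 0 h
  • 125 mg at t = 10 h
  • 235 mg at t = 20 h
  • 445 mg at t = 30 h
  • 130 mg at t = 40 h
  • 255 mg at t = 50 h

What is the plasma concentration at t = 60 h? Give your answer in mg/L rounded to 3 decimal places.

448.888 mg/L

k = ln 2 / 18 = 0.03851 per h
Dose 1 (65 mg at t=0 h): 65·exp(−0.03851·60) = 6.449 mg/L
Dose 2 (125 mg at t=10 h): 125·exp(−0.03851·50) = 18.227 mg/L
Dose 3 (235 mg at t=20 h): 235·exp(−0.03851·40) = 50.363 mg/L
Dose 4 (445 mg at t=30 h): 445·exp(−0.03851·30) = 140.166 mg/L
Dose 5 (130 mg at t=40 h): 130·exp(−0.03851·20) = 60.182 mg/L
Dose 6 (255 mg at t=50 h): 255·exp(−0.03851·10) = 173.501 mg/L
C(60) = 6.449 + 18.227 + 50.363 + 140.166 + 60.182 + 173.501 = 448.888 mg/L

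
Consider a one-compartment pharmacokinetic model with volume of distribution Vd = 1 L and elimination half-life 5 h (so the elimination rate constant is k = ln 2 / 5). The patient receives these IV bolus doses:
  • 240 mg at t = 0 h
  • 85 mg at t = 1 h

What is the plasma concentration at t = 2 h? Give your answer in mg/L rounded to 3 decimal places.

255.883 mg/L

k = ln 2 / 5 = 0.13863 per h
Dose 1 (240 mg at t=0 h): 240·exp(−0.13863·2) = 181.886 mg/L
Dose 2 (85 mg at t=1 h): 85·exp(−0.13863·1) = 73.997 mg/L
C(2) = 181.886 + 73.997 = 255.883 mg/L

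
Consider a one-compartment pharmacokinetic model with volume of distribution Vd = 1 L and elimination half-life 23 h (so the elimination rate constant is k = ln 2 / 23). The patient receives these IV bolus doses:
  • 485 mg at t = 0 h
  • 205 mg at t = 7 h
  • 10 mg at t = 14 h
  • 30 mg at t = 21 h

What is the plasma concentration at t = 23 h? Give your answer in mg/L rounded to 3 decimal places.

404.943 mg/L

k = ln 2 / 23 = 0.03014 per h
Dose 1 (485 mg at t=0 h): 485·exp(−0.03014·23) = 242.500 mg/L
Dose 2 (205 mg at t=7 h): 205·exp(−0.03014·16) = 126.573 mg/L
Dose 3 (10 mg at t=14 h): 10·exp(−0.03014·9) = 7.624 mg/L
Dose 4 (30 mg at t=21 h): 30·exp(−0.03014·2) = 28.245 mg/L
C(23) = 242.500 + 126.573 + 7.624 + 28.245 = 404.943 mg/L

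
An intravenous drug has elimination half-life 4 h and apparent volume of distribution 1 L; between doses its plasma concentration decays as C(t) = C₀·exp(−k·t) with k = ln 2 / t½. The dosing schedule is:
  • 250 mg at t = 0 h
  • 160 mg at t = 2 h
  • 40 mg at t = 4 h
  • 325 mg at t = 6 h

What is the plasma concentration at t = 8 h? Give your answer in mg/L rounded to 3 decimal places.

k = ln 2 / 4 = 0.17329 per h
Dose 1 (250 mg at t=0 h): 250·exp(−0.17329·8) = 62.500 mg/L
Dose 2 (160 mg at t=2 h): 160·exp(−0.17329·6) = 56.569 mg/L
Dose 3 (40 mg at t=4 h): 40·exp(−0.17329·4) = 20.000 mg/L
Dose 4 (325 mg at t=6 h): 325·exp(−0.17329·2) = 229.810 mg/L
C(8) = 62.500 + 56.569 + 20.000 + 229.810 = 368.878 mg/L

368.878 mg/L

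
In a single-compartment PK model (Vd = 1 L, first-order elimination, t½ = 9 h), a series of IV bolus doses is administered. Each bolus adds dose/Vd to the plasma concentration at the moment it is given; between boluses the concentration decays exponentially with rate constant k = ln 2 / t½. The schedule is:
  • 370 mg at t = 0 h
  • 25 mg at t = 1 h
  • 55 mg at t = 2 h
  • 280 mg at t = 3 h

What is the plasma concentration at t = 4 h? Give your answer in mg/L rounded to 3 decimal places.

598.137 mg/L

k = ln 2 / 9 = 0.07702 per h
Dose 1 (370 mg at t=0 h): 370·exp(−0.07702·4) = 271.901 mg/L
Dose 2 (25 mg at t=1 h): 25·exp(−0.07702·3) = 19.843 mg/L
Dose 3 (55 mg at t=2 h): 55·exp(−0.07702·2) = 47.148 mg/L
Dose 4 (280 mg at t=3 h): 280·exp(−0.07702·1) = 259.245 mg/L
C(4) = 271.901 + 19.843 + 47.148 + 259.245 = 598.137 mg/L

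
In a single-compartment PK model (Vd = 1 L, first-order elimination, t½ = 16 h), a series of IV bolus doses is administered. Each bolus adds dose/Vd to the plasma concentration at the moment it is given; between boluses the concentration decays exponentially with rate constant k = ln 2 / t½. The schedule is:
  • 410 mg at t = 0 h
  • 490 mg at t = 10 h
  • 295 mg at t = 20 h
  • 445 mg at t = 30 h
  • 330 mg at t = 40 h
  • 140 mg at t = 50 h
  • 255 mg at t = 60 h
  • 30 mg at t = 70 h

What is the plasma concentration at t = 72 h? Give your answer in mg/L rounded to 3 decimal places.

k = ln 2 / 16 = 0.04332 per h
Dose 1 (410 mg at t=0 h): 410·exp(−0.04332·72) = 18.120 mg/L
Dose 2 (490 mg at t=10 h): 490·exp(−0.04332·62) = 33.397 mg/L
Dose 3 (295 mg at t=20 h): 295·exp(−0.04332·52) = 31.008 mg/L
Dose 4 (445 mg at t=30 h): 445·exp(−0.04332·42) = 72.137 mg/L
Dose 5 (330 mg at t=40 h): 330·exp(−0.04332·32) = 82.500 mg/L
Dose 6 (140 mg at t=50 h): 140·exp(−0.04332·22) = 53.977 mg/L
Dose 7 (255 mg at t=60 h): 255·exp(−0.04332·12) = 151.624 mg/L
Dose 8 (30 mg at t=70 h): 30·exp(−0.04332·2) = 27.510 mg/L
C(72) = 18.120 + 33.397 + 31.008 + 72.137 + 82.500 + 53.977 + 151.624 + 27.510 = 470.273 mg/L

470.273 mg/L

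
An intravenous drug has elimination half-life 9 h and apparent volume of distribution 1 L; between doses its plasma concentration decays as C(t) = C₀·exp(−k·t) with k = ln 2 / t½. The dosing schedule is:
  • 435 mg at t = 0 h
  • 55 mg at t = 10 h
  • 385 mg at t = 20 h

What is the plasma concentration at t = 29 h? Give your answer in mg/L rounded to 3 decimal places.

k = ln 2 / 9 = 0.07702 per h
Dose 1 (435 mg at t=0 h): 435·exp(−0.07702·29) = 46.613 mg/L
Dose 2 (55 mg at t=10 h): 55·exp(−0.07702·19) = 12.731 mg/L
Dose 3 (385 mg at t=20 h): 385·exp(−0.07702·9) = 192.500 mg/L
C(29) = 46.613 + 12.731 + 192.500 = 251.843 mg/L

251.843 mg/L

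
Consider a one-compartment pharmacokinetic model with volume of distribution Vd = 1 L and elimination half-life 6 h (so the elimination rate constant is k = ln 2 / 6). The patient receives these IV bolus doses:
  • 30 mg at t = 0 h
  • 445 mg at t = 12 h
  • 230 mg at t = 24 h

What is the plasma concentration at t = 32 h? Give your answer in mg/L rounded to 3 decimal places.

136.169 mg/L

k = ln 2 / 6 = 0.11552 per h
Dose 1 (30 mg at t=0 h): 30·exp(−0.11552·32) = 0.744 mg/L
Dose 2 (445 mg at t=12 h): 445·exp(−0.11552·20) = 44.150 mg/L
Dose 3 (230 mg at t=24 h): 230·exp(−0.11552·8) = 91.276 mg/L
C(32) = 0.744 + 44.150 + 91.276 = 136.169 mg/L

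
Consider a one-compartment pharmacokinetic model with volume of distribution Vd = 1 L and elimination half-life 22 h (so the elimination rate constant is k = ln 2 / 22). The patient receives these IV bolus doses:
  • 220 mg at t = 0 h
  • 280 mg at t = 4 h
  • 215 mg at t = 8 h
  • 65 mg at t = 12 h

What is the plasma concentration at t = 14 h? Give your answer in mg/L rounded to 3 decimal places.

k = ln 2 / 22 = 0.03151 per h
Dose 1 (220 mg at t=0 h): 220·exp(−0.03151·14) = 141.533 mg/L
Dose 2 (280 mg at t=4 h): 280·exp(−0.03151·10) = 204.327 mg/L
Dose 3 (215 mg at t=8 h): 215·exp(−0.03151·6) = 177.967 mg/L
Dose 4 (65 mg at t=12 h): 65·exp(−0.03151·2) = 61.031 mg/L
C(14) = 141.533 + 204.327 + 177.967 + 61.031 = 584.858 mg/L

584.858 mg/L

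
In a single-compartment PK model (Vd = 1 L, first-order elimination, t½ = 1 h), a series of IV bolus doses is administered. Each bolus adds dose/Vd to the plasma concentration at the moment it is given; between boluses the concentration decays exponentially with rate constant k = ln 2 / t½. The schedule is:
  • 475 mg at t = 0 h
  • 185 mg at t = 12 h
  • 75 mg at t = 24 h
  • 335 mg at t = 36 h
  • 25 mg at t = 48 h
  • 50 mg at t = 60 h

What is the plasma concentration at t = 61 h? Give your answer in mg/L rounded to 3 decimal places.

25.003 mg/L

k = ln 2 / 1 = 0.69315 per h
Dose 1 (475 mg at t=0 h): 475·exp(−0.69315·61) = 0.000 mg/L
Dose 2 (185 mg at t=12 h): 185·exp(−0.69315·49) = 0.000 mg/L
Dose 3 (75 mg at t=24 h): 75·exp(−0.69315·37) = 0.000 mg/L
Dose 4 (335 mg at t=36 h): 335·exp(−0.69315·25) = 0.000 mg/L
Dose 5 (25 mg at t=48 h): 25·exp(−0.69315·13) = 0.003 mg/L
Dose 6 (50 mg at t=60 h): 50·exp(−0.69315·1) = 25.000 mg/L
C(61) = 0.000 + 0.000 + 0.000 + 0.000 + 0.003 + 25.000 = 25.003 mg/L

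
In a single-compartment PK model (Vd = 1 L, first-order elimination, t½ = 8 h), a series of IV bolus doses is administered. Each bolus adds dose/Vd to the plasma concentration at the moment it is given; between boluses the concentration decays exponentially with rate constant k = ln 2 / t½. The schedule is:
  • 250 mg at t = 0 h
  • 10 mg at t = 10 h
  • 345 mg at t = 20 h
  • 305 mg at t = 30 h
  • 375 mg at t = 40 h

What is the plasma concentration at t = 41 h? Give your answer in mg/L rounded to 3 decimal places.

k = ln 2 / 8 = 0.08664 per h
Dose 1 (250 mg at t=0 h): 250·exp(−0.08664·41) = 7.164 mg/L
Dose 2 (10 mg at t=10 h): 10·exp(−0.08664·31) = 0.682 mg/L
Dose 3 (345 mg at t=20 h): 345·exp(−0.08664·21) = 55.926 mg/L
Dose 4 (305 mg at t=30 h): 305·exp(−0.08664·11) = 117.594 mg/L
Dose 5 (375 mg at t=40 h): 375·exp(−0.08664·1) = 343.877 mg/L
C(41) = 7.164 + 0.682 + 55.926 + 117.594 + 343.877 = 525.242 mg/L

525.242 mg/L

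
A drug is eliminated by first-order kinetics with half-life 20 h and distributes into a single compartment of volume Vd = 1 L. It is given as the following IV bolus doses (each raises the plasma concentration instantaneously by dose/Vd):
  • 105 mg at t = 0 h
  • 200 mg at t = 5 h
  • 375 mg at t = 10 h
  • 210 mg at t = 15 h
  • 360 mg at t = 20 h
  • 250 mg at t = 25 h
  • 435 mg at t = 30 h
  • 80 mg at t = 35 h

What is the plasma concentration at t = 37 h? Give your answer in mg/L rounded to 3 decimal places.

k = ln 2 / 20 = 0.03466 per h
Dose 1 (105 mg at t=0 h): 105·exp(−0.03466·37) = 29.126 mg/L
Dose 2 (200 mg at t=5 h): 200·exp(−0.03466·32) = 65.975 mg/L
Dose 3 (375 mg at t=10 h): 375·exp(−0.03466·27) = 147.110 mg/L
Dose 4 (210 mg at t=15 h): 210·exp(−0.03466·22) = 97.968 mg/L
Dose 5 (360 mg at t=20 h): 360·exp(−0.03466·17) = 199.723 mg/L
Dose 6 (250 mg at t=25 h): 250·exp(−0.03466·12) = 164.938 mg/L
Dose 7 (435 mg at t=30 h): 435·exp(−0.03466·7) = 341.294 mg/L
Dose 8 (80 mg at t=35 h): 80·exp(−0.03466·2) = 74.643 mg/L
C(37) = 29.126 + 65.975 + 147.110 + 97.968 + 199.723 + 164.938 + 341.294 + 74.643 = 1120.777 mg/L

1120.777 mg/L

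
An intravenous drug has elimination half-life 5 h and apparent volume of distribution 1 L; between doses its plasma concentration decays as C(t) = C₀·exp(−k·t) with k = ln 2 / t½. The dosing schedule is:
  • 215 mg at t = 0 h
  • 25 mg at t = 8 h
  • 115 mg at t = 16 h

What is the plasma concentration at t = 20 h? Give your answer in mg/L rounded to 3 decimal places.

k = ln 2 / 5 = 0.13863 per h
Dose 1 (215 mg at t=0 h): 215·exp(−0.13863·20) = 13.438 mg/L
Dose 2 (25 mg at t=8 h): 25·exp(−0.13863·12) = 4.737 mg/L
Dose 3 (115 mg at t=16 h): 115·exp(−0.13863·4) = 66.050 mg/L
C(20) = 13.438 + 4.737 + 66.050 = 84.224 mg/L

84.224 mg/L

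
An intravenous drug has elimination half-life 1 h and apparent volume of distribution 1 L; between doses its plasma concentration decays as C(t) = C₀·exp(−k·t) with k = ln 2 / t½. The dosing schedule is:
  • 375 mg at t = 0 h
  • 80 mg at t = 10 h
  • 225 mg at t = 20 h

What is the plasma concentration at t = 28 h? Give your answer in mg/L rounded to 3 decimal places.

k = ln 2 / 1 = 0.69315 per h
Dose 1 (375 mg at t=0 h): 375·exp(−0.69315·28) = 0.000 mg/L
Dose 2 (80 mg at t=10 h): 80·exp(−0.69315·18) = 0.000 mg/L
Dose 3 (225 mg at t=20 h): 225·exp(−0.69315·8) = 0.879 mg/L
C(28) = 0.000 + 0.000 + 0.879 = 0.879 mg/L

0.879 mg/L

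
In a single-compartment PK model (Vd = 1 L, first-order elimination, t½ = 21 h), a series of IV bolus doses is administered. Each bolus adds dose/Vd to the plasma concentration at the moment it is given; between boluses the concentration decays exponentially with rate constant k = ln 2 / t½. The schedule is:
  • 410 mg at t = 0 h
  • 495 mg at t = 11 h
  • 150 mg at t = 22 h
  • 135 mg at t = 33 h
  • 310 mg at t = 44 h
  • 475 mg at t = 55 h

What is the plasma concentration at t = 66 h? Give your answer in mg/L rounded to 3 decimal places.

687.866 mg/L

k = ln 2 / 21 = 0.03301 per h
Dose 1 (410 mg at t=0 h): 410·exp(−0.03301·66) = 46.418 mg/L
Dose 2 (495 mg at t=11 h): 495·exp(−0.03301·55) = 80.574 mg/L
Dose 3 (150 mg at t=22 h): 150·exp(−0.03301·44) = 35.104 mg/L
Dose 4 (135 mg at t=33 h): 135·exp(−0.03301·33) = 45.424 mg/L
Dose 5 (310 mg at t=44 h): 310·exp(−0.03301·22) = 149.967 mg/L
Dose 6 (475 mg at t=55 h): 475·exp(−0.03301·11) = 330.378 mg/L
C(66) = 46.418 + 80.574 + 35.104 + 45.424 + 149.967 + 330.378 = 687.866 mg/L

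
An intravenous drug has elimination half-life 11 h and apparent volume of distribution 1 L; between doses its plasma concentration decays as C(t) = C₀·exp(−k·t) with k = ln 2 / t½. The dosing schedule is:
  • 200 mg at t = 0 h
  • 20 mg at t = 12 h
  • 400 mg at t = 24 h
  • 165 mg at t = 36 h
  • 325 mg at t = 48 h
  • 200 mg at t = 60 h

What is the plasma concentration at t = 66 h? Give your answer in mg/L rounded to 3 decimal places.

k = ln 2 / 11 = 0.06301 per h
Dose 1 (200 mg at t=0 h): 200·exp(−0.06301·66) = 3.125 mg/L
Dose 2 (20 mg at t=12 h): 20·exp(−0.06301·54) = 0.666 mg/L
Dose 3 (400 mg at t=24 h): 400·exp(−0.06301·42) = 28.358 mg/L
Dose 4 (165 mg at t=36 h): 165·exp(−0.06301·30) = 24.917 mg/L
Dose 5 (325 mg at t=48 h): 325·exp(−0.06301·18) = 104.542 mg/L
Dose 6 (200 mg at t=60 h): 200·exp(−0.06301·6) = 137.035 mg/L
C(66) = 3.125 + 0.666 + 28.358 + 24.917 + 104.542 + 137.035 = 298.642 mg/L

298.642 mg/L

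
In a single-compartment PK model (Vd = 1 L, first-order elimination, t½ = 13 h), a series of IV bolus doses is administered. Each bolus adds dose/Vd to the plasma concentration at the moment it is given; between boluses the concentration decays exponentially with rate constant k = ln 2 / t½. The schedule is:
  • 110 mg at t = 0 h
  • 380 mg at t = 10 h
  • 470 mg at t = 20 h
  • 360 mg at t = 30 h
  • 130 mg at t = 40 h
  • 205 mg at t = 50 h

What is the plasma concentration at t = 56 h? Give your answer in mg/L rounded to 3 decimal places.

401.464 mg/L

k = ln 2 / 13 = 0.05332 per h
Dose 1 (110 mg at t=0 h): 110·exp(−0.05332·56) = 5.555 mg/L
Dose 2 (380 mg at t=10 h): 380·exp(−0.05332·46) = 32.704 mg/L
Dose 3 (470 mg at t=20 h): 470·exp(−0.05332·36) = 68.941 mg/L
Dose 4 (360 mg at t=30 h): 360·exp(−0.05332·26) = 90.000 mg/L
Dose 5 (130 mg at t=40 h): 130·exp(−0.05332·16) = 55.392 mg/L
Dose 6 (205 mg at t=50 h): 205·exp(−0.05332·6) = 148.873 mg/L
C(56) = 5.555 + 32.704 + 68.941 + 90.000 + 55.392 + 148.873 = 401.464 mg/L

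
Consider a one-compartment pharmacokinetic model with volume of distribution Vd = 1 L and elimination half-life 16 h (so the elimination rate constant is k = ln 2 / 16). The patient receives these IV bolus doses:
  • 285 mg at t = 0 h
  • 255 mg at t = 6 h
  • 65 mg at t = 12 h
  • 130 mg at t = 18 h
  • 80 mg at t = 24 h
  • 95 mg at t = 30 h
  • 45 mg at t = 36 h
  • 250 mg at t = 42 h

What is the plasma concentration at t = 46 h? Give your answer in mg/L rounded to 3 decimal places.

k = ln 2 / 16 = 0.04332 per h
Dose 1 (285 mg at t=0 h): 285·exp(−0.04332·46) = 38.849 mg/L
Dose 2 (255 mg at t=6 h): 255·exp(−0.04332·40) = 45.078 mg/L
Dose 3 (65 mg at t=12 h): 65·exp(−0.04332·34) = 14.901 mg/L
Dose 4 (130 mg at t=18 h): 130·exp(−0.04332·28) = 38.649 mg/L
Dose 5 (80 mg at t=24 h): 80·exp(−0.04332·22) = 30.844 mg/L
Dose 6 (95 mg at t=30 h): 95·exp(−0.04332·16) = 47.500 mg/L
Dose 7 (45 mg at t=36 h): 45·exp(−0.04332·10) = 29.179 mg/L
Dose 8 (250 mg at t=42 h): 250·exp(−0.04332·4) = 210.224 mg/L
C(46) = 38.849 + 45.078 + 14.901 + 38.649 + 30.844 + 47.500 + 29.179 + 210.224 = 455.225 mg/L

455.225 mg/L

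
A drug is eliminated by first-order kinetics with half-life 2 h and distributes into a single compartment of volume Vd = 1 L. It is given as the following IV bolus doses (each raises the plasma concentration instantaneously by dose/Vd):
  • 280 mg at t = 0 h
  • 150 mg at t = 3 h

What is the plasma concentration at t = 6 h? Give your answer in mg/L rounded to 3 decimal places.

k = ln 2 / 2 = 0.34657 per h
Dose 1 (280 mg at t=0 h): 280·exp(−0.34657·6) = 35.000 mg/L
Dose 2 (150 mg at t=3 h): 150·exp(−0.34657·3) = 53.033 mg/L
C(6) = 35.000 + 53.033 = 88.033 mg/L

88.033 mg/L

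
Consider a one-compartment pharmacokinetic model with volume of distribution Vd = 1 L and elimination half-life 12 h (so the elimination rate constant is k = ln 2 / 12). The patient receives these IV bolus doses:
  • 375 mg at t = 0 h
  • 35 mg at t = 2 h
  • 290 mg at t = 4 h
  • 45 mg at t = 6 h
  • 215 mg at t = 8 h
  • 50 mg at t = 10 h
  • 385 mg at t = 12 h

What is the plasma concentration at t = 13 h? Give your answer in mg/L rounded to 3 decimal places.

964.490 mg/L

k = ln 2 / 12 = 0.05776 per h
Dose 1 (375 mg at t=0 h): 375·exp(−0.05776·13) = 176.976 mg/L
Dose 2 (35 mg at t=2 h): 35·exp(−0.05776·11) = 18.541 mg/L
Dose 3 (290 mg at t=4 h): 290·exp(−0.05776·9) = 172.435 mg/L
Dose 4 (45 mg at t=6 h): 45·exp(−0.05776·7) = 30.034 mg/L
Dose 5 (215 mg at t=8 h): 215·exp(−0.05776·5) = 161.068 mg/L
Dose 6 (50 mg at t=10 h): 50·exp(−0.05776·3) = 42.045 mg/L
Dose 7 (385 mg at t=12 h): 385·exp(−0.05776·1) = 363.392 mg/L
C(13) = 176.976 + 18.541 + 172.435 + 30.034 + 161.068 + 42.045 + 363.392 = 964.490 mg/L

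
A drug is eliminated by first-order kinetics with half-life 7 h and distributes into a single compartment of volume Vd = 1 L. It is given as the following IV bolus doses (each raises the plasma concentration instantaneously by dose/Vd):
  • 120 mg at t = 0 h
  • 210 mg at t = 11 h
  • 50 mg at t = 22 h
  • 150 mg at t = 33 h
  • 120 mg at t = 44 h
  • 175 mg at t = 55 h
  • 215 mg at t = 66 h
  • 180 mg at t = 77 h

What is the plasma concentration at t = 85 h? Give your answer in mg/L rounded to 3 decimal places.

k = ln 2 / 7 = 0.09902 per h
Dose 1 (120 mg at t=0 h): 120·exp(−0.09902·85) = 0.027 mg/L
Dose 2 (210 mg at t=11 h): 210·exp(−0.09902·74) = 0.138 mg/L
Dose 3 (50 mg at t=22 h): 50·exp(−0.09902·63) = 0.098 mg/L
Dose 4 (150 mg at t=33 h): 150·exp(−0.09902·52) = 0.871 mg/L
Dose 5 (120 mg at t=44 h): 120·exp(−0.09902·41) = 2.070 mg/L
Dose 6 (175 mg at t=55 h): 175·exp(−0.09902·30) = 8.972 mg/L
Dose 7 (215 mg at t=66 h): 215·exp(−0.09902·19) = 32.761 mg/L
Dose 8 (180 mg at t=77 h): 180·exp(−0.09902·8) = 81.515 mg/L
C(85) = 0.027 + 0.138 + 0.098 + 0.871 + 2.070 + 8.972 + 32.761 + 81.515 = 126.452 mg/L

126.452 mg/L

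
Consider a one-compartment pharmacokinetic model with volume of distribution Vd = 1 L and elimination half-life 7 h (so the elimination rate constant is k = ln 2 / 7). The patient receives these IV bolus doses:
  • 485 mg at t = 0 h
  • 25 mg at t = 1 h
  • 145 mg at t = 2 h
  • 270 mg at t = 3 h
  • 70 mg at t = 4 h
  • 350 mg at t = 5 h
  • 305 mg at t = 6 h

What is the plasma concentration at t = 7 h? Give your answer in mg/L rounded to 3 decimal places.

k = ln 2 / 7 = 0.09902 per h
Dose 1 (485 mg at t=0 h): 485·exp(−0.09902·7) = 242.500 mg/L
Dose 2 (25 mg at t=1 h): 25·exp(−0.09902·6) = 13.801 mg/L
Dose 3 (145 mg at t=2 h): 145·exp(−0.09902·5) = 88.378 mg/L
Dose 4 (270 mg at t=3 h): 270·exp(−0.09902·4) = 181.697 mg/L
Dose 5 (70 mg at t=4 h): 70·exp(−0.09902·3) = 52.010 mg/L
Dose 6 (350 mg at t=5 h): 350·exp(−0.09902·2) = 287.117 mg/L
Dose 7 (305 mg at t=6 h): 305·exp(−0.09902·1) = 276.246 mg/L
C(7) = 242.500 + 13.801 + 88.378 + 181.697 + 52.010 + 287.117 + 276.246 = 1141.749 mg/L

1141.749 mg/L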